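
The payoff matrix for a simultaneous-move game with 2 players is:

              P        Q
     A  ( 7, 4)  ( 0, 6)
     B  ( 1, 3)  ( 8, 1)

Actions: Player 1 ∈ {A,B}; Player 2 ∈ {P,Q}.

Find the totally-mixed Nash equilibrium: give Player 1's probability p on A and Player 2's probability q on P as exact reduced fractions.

(p,q) = (1/2, 4/7)

P1 indiff ⇒ q·7+(1-q)·0 = q·1+(1-q)·8 ⇒ q(6) = (1-q)(8) ⇒ q = 4/7
P2 indiff ⇒ p·4+(1-p)·3 = p·6+(1-p)·1 ⇒ p(-2) = (1-p)(-2) ⇒ p = 1/2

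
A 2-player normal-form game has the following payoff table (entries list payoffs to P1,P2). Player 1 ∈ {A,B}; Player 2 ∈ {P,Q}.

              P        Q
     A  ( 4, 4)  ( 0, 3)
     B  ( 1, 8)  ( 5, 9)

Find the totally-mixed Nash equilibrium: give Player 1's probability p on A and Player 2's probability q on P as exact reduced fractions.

p=1/2, q=5/8

P1 indiff ⇒ q·4+(1-q)·0 = q·1+(1-q)·5 ⇒ q(3) = (1-q)(5) ⇒ q = 5/8
P2 indiff ⇒ p·4+(1-p)·8 = p·3+(1-p)·9 ⇒ p(1) = (1-p)(1) ⇒ p = 1/2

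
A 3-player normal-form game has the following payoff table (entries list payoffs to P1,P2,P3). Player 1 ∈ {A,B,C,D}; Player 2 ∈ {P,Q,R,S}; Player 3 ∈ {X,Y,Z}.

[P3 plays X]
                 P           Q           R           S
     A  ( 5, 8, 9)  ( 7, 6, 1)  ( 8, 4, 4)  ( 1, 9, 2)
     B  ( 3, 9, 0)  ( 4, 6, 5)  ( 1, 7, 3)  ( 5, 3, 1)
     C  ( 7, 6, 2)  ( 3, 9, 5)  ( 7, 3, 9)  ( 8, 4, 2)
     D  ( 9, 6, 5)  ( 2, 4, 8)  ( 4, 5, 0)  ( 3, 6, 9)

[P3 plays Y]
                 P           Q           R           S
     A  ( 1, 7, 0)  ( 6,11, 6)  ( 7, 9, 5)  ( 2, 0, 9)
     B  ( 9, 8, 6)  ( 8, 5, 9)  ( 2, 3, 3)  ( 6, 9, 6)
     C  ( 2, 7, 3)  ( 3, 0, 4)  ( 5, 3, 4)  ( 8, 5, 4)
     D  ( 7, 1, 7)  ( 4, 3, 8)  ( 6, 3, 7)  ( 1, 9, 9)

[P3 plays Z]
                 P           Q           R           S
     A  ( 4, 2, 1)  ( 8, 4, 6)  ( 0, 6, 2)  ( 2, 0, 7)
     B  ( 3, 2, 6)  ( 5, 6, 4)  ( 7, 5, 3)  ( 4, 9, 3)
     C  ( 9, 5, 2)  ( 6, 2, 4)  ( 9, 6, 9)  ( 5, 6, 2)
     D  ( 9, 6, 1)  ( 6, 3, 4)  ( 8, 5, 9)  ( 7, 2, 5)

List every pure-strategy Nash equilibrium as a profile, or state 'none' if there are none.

Nash profiles: (C,R,Z)

(A,P,X): not NE [P1→D gives 9>5; P2→S gives 9>8]
(A,P,Y): not NE [P1→B gives 9>1; P2→Q gives 11>7; P3→X gives 9>0]
(A,P,Z): not NE [P1→D gives 9>4; P2→R gives 6>2; P3→X gives 9>1]
(A,Q,X): not NE [P2→S gives 9>6; P3→Z gives 6>1]
(A,Q,Y): not NE [P1→B gives 8>6]
(A,Q,Z): not NE [P2→R gives 6>4]
(A,R,X): not NE [P2→S gives 9>4; P3→Y gives 5>4]
(A,R,Y): not NE [P2→Q gives 11>9]
(A,R,Z): not NE [P1→C gives 9>0; P3→Y gives 5>2]
(A,S,X): not NE [P1→C gives 8>1; P3→Y gives 9>2]
(A,S,Y): not NE [P1→C gives 8>2; P2→Q gives 11>0]
(A,S,Z): not NE [P1→D gives 7>2; P2→R gives 6>0; P3→Y gives 9>7]
(B,P,X): not NE [P1→D gives 9>3; P3→Z gives 6>0]
(B,P,Y): not NE [P2→S gives 9>8]
(B,P,Z): not NE [P1→D gives 9>3; P2→S gives 9>2]
(B,Q,X): not NE [P1→A gives 7>4; P2→P gives 9>6; P3→Y gives 9>5]
(B,Q,Y): not NE [P2→S gives 9>5]
(B,Q,Z): not NE [P1→A gives 8>5; P2→S gives 9>6; P3→Y gives 9>4]
(B,R,X): not NE [P1→A gives 8>1; P2→P gives 9>7]
(B,R,Y): not NE [P1→A gives 7>2; P2→S gives 9>3]
(B,R,Z): not NE [P1→C gives 9>7; P2→S gives 9>5]
(B,S,X): not NE [P1→C gives 8>5; P2→P gives 9>3; P3→Y gives 6>1]
(B,S,Y): not NE [P1→C gives 8>6]
(B,S,Z): not NE [P1→D gives 7>4; P3→Y gives 6>3]
(C,P,X): not NE [P1→D gives 9>7; P2→Q gives 9>6; P3→Y gives 3>2]
(C,P,Y): not NE [P1→B gives 9>2]
(C,P,Z): not NE [P2→S gives 6>5; P3→Y gives 3>2]
(C,Q,X): not NE [P1→A gives 7>3]
(C,Q,Y): not NE [P1→B gives 8>3; P2→P gives 7>0; P3→X gives 5>4]
(C,Q,Z): not NE [P1→A gives 8>6; P2→S gives 6>2; P3→X gives 5>4]
(C,R,X): not NE [P1→A gives 8>7; P2→Q gives 9>3]
(C,R,Y): not NE [P1→A gives 7>5; P2→P gives 7>3; P3→Z gives 9>4]
(C,R,Z): NE
(C,S,X): not NE [P2→Q gives 9>4; P3→Y gives 4>2]
(C,S,Y): not NE [P2→P gives 7>5]
(C,S,Z): not NE [P1→D gives 7>5; P3→Y gives 4>2]
(D,P,X): not NE [P3→Y gives 7>5]
(D,P,Y): not NE [P1→B gives 9>7; P2→S gives 9>1]
(D,P,Z): not NE [P3→Y gives 7>1]
(D,Q,X): not NE [P1→A gives 7>2; P2→S gives 6>4]
(D,Q,Y): not NE [P1→B gives 8>4; P2→S gives 9>3]
(D,Q,Z): not NE [P1→A gives 8>6; P2→P gives 6>3; P3→Y gives 8>4]
(D,R,X): not NE [P1→A gives 8>4; P2→S gives 6>5; P3→Z gives 9>0]
(D,R,Y): not NE [P1→A gives 7>6; P2→S gives 9>3; P3→Z gives 9>7]
(D,R,Z): not NE [P1→C gives 9>8; P2→P gives 6>5]
(D,S,X): not NE [P1→C gives 8>3]
(D,S,Y): not NE [P1→C gives 8>1]
(D,S,Z): not NE [P2→P gives 6>2; P3→Y gives 9>5]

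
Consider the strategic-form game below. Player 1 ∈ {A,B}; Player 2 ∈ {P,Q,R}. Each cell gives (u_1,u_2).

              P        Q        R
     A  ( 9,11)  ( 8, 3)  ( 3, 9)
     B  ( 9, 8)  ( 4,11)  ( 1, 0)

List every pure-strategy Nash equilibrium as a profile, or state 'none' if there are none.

(A,P): NE
(A,Q): not NE [P2→P gives 11>3]
(A,R): not NE [P2→P gives 11>9]
(B,P): not NE [P2→Q gives 11>8]
(B,Q): not NE [P1→A gives 8>4]
(B,R): not NE [P1→A gives 3>1; P2→Q gives 11>0]

PSNE = {(A,P)}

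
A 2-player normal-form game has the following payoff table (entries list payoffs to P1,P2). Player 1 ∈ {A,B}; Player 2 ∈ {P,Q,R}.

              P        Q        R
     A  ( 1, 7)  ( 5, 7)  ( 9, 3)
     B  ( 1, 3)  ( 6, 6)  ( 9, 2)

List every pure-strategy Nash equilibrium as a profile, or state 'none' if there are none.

PSNE = {(A,P), (B,Q)}

(A,P): NE
(A,Q): not NE [P1→B gives 6>5]
(A,R): not NE [P2→Q gives 7>3]
(B,P): not NE [P2→Q gives 6>3]
(B,Q): NE
(B,R): not NE [P2→Q gives 6>2]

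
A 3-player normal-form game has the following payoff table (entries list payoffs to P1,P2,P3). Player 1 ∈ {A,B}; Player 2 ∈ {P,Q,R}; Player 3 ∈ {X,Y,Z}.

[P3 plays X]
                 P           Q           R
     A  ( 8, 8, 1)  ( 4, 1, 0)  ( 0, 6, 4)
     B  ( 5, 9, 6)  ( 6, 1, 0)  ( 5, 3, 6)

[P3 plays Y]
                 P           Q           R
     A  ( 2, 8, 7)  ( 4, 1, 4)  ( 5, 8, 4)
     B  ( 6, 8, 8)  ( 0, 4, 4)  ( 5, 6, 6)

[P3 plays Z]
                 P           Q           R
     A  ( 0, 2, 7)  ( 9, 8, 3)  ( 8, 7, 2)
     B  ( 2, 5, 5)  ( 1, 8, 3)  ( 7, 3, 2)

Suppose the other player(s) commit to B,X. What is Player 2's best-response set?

BR_2 = {P}

u_2(P vs B,X) = 9
u_2(Q vs B,X) = 1
u_2(R vs B,X) = 3
max payoff 9 at {P}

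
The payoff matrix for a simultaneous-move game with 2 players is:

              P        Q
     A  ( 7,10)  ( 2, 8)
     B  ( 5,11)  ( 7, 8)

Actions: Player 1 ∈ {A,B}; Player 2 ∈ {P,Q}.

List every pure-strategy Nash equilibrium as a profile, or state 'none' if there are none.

NE set: (A,P)

(A,P): NE
(A,Q): not NE [P1→B gives 7>2; P2→P gives 10>8]
(B,P): not NE [P1→A gives 7>5]
(B,Q): not NE [P2→P gives 11>8]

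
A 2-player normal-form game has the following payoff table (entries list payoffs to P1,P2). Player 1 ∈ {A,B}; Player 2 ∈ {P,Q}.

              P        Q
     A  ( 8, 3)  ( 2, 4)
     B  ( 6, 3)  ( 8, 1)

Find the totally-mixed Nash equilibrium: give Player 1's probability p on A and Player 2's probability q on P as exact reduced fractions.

P1 indiff ⇒ q·8+(1-q)·2 = q·6+(1-q)·8 ⇒ q(2) = (1-q)(6) ⇒ q = 3/4
P2 indiff ⇒ p·3+(1-p)·3 = p·4+(1-p)·1 ⇒ p(-1) = (1-p)(-2) ⇒ p = 2/3

p=2/3, q=3/4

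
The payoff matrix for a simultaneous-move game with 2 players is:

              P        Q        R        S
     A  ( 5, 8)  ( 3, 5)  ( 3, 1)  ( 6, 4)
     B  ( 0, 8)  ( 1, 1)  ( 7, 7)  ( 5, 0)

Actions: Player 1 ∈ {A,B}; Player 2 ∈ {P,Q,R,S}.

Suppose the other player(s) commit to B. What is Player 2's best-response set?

u_2(P vs B) = 8
u_2(Q vs B) = 1
u_2(R vs B) = 7
u_2(S vs B) = 0
max payoff 8 at {P}

BR_2 = {P}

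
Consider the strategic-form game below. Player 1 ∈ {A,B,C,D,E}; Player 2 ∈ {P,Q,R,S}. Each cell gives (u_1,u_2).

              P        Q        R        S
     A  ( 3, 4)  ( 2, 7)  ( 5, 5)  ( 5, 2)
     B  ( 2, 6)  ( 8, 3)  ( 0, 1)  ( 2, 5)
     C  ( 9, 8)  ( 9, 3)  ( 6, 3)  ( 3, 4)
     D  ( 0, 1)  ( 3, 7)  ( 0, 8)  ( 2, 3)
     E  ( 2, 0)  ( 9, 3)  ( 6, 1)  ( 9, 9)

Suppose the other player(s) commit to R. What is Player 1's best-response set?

u_1(A vs R) = 5
u_1(B vs R) = 0
u_1(C vs R) = 6
u_1(D vs R) = 0
u_1(E vs R) = 6
max payoff 6 at {C,E}

BR_1 = {C,E}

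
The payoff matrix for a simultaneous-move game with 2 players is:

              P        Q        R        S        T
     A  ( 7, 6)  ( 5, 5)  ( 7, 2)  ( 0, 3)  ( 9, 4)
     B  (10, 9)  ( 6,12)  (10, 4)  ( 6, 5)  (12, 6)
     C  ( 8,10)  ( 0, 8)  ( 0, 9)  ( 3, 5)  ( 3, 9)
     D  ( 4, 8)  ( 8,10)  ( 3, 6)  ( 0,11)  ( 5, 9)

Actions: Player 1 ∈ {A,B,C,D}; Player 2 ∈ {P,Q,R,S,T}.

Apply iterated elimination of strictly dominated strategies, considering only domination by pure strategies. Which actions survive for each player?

IESDS → P1:{B,D} P2:{Q,S}

P1 drop A (B beats it: P:10>7 Q:6>5 R:10>7 S:6>0 T:12>9)
P1 drop C (B beats it: P:10>8 Q:6>0 R:10>0 S:6>3 T:12>3)
P2 drop P (Q beats it: B:12>9 D:10>8)
P2 drop R (Q beats it: B:12>4 D:10>6)
P2 drop T (Q beats it: B:12>6 D:10>9)
P1→{B,D} P2→{Q,S}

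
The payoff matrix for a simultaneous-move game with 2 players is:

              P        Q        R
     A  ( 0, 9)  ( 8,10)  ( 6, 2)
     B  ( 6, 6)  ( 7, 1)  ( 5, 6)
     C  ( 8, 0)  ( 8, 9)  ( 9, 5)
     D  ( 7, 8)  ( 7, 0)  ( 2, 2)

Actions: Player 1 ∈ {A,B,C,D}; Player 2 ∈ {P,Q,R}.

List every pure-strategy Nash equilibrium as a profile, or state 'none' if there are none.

(A,P): not NE [P1→C gives 8>0; P2→Q gives 10>9]
(A,Q): NE
(A,R): not NE [P1→C gives 9>6; P2→Q gives 10>2]
(B,P): not NE [P1→C gives 8>6]
(B,Q): not NE [P1→C gives 8>7; P2→R gives 6>1]
(B,R): not NE [P1→C gives 9>5]
(C,P): not NE [P2→Q gives 9>0]
(C,Q): NE
(C,R): not NE [P2→Q gives 9>5]
(D,P): not NE [P1→C gives 8>7]
(D,Q): not NE [P1→C gives 8>7; P2→P gives 8>0]
(D,R): not NE [P1→C gives 9>2; P2→P gives 8>2]

NE set: (A,Q), (C,Q)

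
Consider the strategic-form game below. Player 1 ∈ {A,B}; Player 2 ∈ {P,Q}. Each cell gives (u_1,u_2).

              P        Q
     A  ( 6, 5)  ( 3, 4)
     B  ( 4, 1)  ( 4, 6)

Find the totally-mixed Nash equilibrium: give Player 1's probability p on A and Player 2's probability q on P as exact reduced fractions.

p=5/6, q=1/3

P1 indiff ⇒ q·6+(1-q)·3 = q·4+(1-q)·4 ⇒ q(2) = (1-q)(1) ⇒ q = 1/3
P2 indiff ⇒ p·5+(1-p)·1 = p·4+(1-p)·6 ⇒ p(1) = (1-p)(5) ⇒ p = 5/6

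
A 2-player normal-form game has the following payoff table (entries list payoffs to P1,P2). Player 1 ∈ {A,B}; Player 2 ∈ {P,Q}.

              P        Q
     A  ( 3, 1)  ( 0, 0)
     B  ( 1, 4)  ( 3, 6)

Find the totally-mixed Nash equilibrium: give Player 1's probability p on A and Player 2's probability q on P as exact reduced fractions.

P1 indiff ⇒ q·3+(1-q)·0 = q·1+(1-q)·3 ⇒ q(2) = (1-q)(3) ⇒ q = 3/5
P2 indiff ⇒ p·1+(1-p)·4 = p·0+(1-p)·6 ⇒ p(1) = (1-p)(2) ⇒ p = 2/3

(p,q) = (2/3, 3/5)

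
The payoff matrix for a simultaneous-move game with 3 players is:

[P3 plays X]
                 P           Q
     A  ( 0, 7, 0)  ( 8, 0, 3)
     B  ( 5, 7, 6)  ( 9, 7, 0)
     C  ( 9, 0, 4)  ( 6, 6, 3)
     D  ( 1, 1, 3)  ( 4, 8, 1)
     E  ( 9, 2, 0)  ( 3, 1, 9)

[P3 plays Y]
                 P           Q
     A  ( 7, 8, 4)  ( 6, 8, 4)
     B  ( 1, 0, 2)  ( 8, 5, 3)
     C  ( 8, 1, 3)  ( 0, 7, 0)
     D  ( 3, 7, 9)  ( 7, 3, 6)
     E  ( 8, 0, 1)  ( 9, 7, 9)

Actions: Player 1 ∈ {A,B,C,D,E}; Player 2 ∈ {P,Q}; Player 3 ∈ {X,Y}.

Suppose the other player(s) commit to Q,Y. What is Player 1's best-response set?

argmax u_1 = {E}

u_1(A vs Q,Y) = 6
u_1(B vs Q,Y) = 8
u_1(C vs Q,Y) = 0
u_1(D vs Q,Y) = 7
u_1(E vs Q,Y) = 9
max payoff 9 at {E}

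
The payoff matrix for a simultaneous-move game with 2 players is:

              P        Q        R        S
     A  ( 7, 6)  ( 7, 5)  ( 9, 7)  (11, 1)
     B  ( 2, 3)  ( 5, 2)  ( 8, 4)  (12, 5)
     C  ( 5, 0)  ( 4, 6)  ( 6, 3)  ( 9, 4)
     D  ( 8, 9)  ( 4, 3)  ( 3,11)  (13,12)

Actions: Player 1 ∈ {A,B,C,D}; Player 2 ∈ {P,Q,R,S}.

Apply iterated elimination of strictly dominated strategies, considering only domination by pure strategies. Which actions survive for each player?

P1 drop C (A beats it: P:7>5 Q:7>4 R:9>6 S:11>9)
P2 drop P (R beats it: A:7>6 B:4>3 D:11>9)
P2 drop Q (R beats it: A:7>5 B:4>2 D:11>3)
P1→{A,B,D} P2→{R,S}

Remaining: P1:{A,B,D} P2:{R,S}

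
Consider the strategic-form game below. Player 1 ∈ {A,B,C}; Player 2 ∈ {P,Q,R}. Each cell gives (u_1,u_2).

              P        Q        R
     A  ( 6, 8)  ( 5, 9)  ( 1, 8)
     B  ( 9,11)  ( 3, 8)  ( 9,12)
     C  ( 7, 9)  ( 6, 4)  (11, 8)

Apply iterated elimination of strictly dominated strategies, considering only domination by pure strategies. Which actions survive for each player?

Remaining: P1:{B,C} P2:{P,R}

P1 drop A (C beats it: P:7>6 Q:6>5 R:11>1)
P2 drop Q (P beats it: B:11>8 C:9>4)
P1→{B,C} P2→{P,R}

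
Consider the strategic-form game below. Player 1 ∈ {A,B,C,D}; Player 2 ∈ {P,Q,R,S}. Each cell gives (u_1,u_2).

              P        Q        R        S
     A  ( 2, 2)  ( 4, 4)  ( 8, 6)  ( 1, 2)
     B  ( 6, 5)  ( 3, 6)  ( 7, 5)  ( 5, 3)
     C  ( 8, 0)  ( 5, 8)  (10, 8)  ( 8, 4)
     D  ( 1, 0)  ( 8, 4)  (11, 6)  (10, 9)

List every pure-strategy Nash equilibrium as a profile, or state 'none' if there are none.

(A,P): not NE [P1→C gives 8>2; P2→R gives 6>2]
(A,Q): not NE [P1→D gives 8>4; P2→R gives 6>4]
(A,R): not NE [P1→D gives 11>8]
(A,S): not NE [P1→D gives 10>1; P2→R gives 6>2]
(B,P): not NE [P1→C gives 8>6; P2→Q gives 6>5]
(B,Q): not NE [P1→D gives 8>3]
(B,R): not NE [P1→D gives 11>7; P2→Q gives 6>5]
(B,S): not NE [P1→D gives 10>5; P2→Q gives 6>3]
(C,P): not NE [P2→R gives 8>0]
(C,Q): not NE [P1→D gives 8>5]
(C,R): not NE [P1→D gives 11>10]
(C,S): not NE [P1→D gives 10>8; P2→R gives 8>4]
(D,P): not NE [P1→C gives 8>1; P2→S gives 9>0]
(D,Q): not NE [P2→S gives 9>4]
(D,R): not NE [P2→S gives 9>6]
(D,S): NE

Nash profiles: (D,S)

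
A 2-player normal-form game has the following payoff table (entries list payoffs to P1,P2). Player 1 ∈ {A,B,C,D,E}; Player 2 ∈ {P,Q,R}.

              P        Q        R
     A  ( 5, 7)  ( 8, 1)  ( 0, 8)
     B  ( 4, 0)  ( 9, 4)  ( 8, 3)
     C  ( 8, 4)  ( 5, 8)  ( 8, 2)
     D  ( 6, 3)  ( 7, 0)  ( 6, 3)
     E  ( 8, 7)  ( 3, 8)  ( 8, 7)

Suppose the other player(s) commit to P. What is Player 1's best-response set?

u_1(A vs P) = 5
u_1(B vs P) = 4
u_1(C vs P) = 8
u_1(D vs P) = 6
u_1(E vs P) = 8
max payoff 8 at {C,E}

BR_1 = {C,E}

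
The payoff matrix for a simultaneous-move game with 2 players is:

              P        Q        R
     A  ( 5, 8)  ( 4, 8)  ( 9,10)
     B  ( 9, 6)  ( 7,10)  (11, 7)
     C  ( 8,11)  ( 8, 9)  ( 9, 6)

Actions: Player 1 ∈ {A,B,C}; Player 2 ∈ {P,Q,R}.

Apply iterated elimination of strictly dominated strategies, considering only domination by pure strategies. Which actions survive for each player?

Remaining: P1:{B,C} P2:{P,Q}

P1 drop A (B beats it: P:9>5 Q:7>4 R:11>9)
P2 drop R (Q beats it: B:10>7 C:9>6)
P1→{B,C} P2→{P,Q}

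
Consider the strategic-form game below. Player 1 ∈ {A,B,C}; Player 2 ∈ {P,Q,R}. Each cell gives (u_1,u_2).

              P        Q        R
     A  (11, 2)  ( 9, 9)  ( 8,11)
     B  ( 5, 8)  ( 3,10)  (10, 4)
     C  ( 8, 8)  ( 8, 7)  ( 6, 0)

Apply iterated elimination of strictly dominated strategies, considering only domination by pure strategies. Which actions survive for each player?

P1 drop C (A beats it: P:11>8 Q:9>8 R:8>6)
P2 drop P (Q beats it: A:9>2 B:10>8)
P1→{A,B} P2→{Q,R}

IESDS → P1:{A,B} P2:{Q,R}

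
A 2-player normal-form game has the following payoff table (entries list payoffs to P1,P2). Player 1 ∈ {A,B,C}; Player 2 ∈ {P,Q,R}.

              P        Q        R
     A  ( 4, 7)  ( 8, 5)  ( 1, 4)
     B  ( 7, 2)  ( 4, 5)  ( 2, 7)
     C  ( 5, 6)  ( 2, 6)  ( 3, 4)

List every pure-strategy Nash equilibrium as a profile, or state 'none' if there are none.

Equilibria: none

(A,P): not NE [P1→B gives 7>4]
(A,Q): not NE [P2→P gives 7>5]
(A,R): not NE [P1→C gives 3>1; P2→P gives 7>4]
(B,P): not NE [P2→R gives 7>2]
(B,Q): not NE [P1→A gives 8>4; P2→R gives 7>5]
(B,R): not NE [P1→C gives 3>2]
(C,P): not NE [P1→B gives 7>5]
(C,Q): not NE [P1→A gives 8>2]
(C,R): not NE [P2→Q gives 6>4]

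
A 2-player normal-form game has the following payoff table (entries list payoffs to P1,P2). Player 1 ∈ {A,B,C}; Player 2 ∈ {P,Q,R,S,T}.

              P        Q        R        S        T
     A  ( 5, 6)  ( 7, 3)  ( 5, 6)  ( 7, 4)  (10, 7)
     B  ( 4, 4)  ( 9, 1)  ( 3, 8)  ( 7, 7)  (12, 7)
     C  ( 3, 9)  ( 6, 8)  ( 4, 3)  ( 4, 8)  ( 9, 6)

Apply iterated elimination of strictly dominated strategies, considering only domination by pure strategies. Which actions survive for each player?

P1 drop C (A beats it: P:5>3 Q:7>6 R:5>4 S:7>4 T:10>9)
P2 drop P (T beats it: A:7>6 B:7>4)
P2 drop Q (R beats it: A:6>3 B:8>1)
P2 drop S (R beats it: A:6>4 B:8>7)
P1→{A,B} P2→{R,T}

Remaining: P1:{A,B} P2:{R,T}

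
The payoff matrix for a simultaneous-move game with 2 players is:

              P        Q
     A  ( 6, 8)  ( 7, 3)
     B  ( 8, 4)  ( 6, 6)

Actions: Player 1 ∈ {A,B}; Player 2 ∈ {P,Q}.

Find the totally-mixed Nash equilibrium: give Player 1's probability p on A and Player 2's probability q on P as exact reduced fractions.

P1 indiff ⇒ q·6+(1-q)·7 = q·8+(1-q)·6 ⇒ q(-2) = (1-q)(-1) ⇒ q = 1/3
P2 indiff ⇒ p·8+(1-p)·4 = p·3+(1-p)·6 ⇒ p(5) = (1-p)(2) ⇒ p = 2/7

(p,q) = (2/7, 1/3)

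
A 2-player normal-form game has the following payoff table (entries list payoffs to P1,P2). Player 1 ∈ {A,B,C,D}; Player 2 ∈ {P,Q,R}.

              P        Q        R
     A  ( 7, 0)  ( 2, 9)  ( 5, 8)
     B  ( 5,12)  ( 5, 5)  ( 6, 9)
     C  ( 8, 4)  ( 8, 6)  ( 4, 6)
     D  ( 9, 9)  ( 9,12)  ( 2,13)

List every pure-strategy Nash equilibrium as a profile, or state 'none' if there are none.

(A,P): not NE [P1→D gives 9>7; P2→Q gives 9>0]
(A,Q): not NE [P1→D gives 9>2]
(A,R): not NE [P1→B gives 6>5; P2→Q gives 9>8]
(B,P): not NE [P1→D gives 9>5]
(B,Q): not NE [P1→D gives 9>5; P2→P gives 12>5]
(B,R): not NE [P2→P gives 12>9]
(C,P): not NE [P1→D gives 9>8; P2→R gives 6>4]
(C,Q): not NE [P1→D gives 9>8]
(C,R): not NE [P1→B gives 6>4]
(D,P): not NE [P2→R gives 13>9]
(D,Q): not NE [P2→R gives 13>12]
(D,R): not NE [P1→B gives 6>2]

PSNE: ∅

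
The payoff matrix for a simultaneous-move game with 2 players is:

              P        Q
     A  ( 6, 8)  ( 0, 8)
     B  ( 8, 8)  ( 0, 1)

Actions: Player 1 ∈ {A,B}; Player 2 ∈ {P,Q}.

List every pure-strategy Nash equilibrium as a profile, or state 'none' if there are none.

(A,P): not NE [P1→B gives 8>6]
(A,Q): NE
(B,P): NE
(B,Q): not NE [P2→P gives 8>1]

PSNE = {(A,Q), (B,P)}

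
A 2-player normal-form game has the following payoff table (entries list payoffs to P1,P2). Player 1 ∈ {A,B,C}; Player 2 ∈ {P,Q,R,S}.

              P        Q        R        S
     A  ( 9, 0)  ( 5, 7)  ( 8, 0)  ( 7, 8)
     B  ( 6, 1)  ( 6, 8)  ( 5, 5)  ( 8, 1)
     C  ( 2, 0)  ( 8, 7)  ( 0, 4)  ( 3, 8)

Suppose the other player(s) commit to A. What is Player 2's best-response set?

u_2(P vs A) = 0
u_2(Q vs A) = 7
u_2(R vs A) = 0
u_2(S vs A) = 8
max payoff 8 at {S}

argmax u_2 = {S}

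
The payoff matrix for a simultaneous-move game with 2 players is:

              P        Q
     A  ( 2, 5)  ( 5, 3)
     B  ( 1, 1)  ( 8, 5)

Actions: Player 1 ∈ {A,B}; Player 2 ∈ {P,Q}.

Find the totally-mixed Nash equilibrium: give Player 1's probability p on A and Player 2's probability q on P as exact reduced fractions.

P1 indiff ⇒ q·2+(1-q)·5 = q·1+(1-q)·8 ⇒ q(1) = (1-q)(3) ⇒ q = 3/4
P2 indiff ⇒ p·5+(1-p)·1 = p·3+(1-p)·5 ⇒ p(2) = (1-p)(4) ⇒ p = 2/3

p=2/3, q=3/4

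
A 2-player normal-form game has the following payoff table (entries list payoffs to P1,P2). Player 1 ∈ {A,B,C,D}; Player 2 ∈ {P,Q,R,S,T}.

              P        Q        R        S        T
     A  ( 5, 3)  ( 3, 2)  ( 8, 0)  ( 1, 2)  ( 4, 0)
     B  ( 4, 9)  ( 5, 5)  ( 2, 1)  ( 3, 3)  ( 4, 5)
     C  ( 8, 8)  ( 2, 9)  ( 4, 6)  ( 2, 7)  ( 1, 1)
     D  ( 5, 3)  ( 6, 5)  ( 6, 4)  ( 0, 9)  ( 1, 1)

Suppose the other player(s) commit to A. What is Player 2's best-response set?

u_2(P vs A) = 3
u_2(Q vs A) = 2
u_2(R vs A) = 0
u_2(S vs A) = 2
u_2(T vs A) = 0
max payoff 3 at {P}

BR_2 = {P}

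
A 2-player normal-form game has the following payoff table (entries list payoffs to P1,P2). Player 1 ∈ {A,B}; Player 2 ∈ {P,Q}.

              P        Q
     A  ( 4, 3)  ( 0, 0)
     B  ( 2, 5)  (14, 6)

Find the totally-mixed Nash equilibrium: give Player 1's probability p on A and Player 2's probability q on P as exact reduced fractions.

P1 indiff ⇒ q·4+(1-q)·0 = q·2+(1-q)·14 ⇒ q(2) = (1-q)(14) ⇒ q = 7/8
P2 indiff ⇒ p·3+(1-p)·5 = p·0+(1-p)·6 ⇒ p(3) = (1-p)(1) ⇒ p = 1/4

(p,q) = (1/4, 7/8)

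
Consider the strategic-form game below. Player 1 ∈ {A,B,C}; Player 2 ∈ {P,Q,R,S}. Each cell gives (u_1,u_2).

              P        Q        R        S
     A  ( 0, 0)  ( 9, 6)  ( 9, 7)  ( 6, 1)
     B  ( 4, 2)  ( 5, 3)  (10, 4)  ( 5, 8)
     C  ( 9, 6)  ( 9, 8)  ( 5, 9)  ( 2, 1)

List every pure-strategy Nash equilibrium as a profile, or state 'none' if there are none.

Equilibria: none

(A,P): not NE [P1→C gives 9>0; P2→R gives 7>0]
(A,Q): not NE [P2→R gives 7>6]
(A,R): not NE [P1→B gives 10>9]
(A,S): not NE [P2→R gives 7>1]
(B,P): not NE [P1→C gives 9>4; P2→S gives 8>2]
(B,Q): not NE [P1→C gives 9>5; P2→S gives 8>3]
(B,R): not NE [P2→S gives 8>4]
(B,S): not NE [P1→A gives 6>5]
(C,P): not NE [P2→R gives 9>6]
(C,Q): not NE [P2→R gives 9>8]
(C,R): not NE [P1→B gives 10>5]
(C,S): not NE [P1→A gives 6>2; P2→R gives 9>1]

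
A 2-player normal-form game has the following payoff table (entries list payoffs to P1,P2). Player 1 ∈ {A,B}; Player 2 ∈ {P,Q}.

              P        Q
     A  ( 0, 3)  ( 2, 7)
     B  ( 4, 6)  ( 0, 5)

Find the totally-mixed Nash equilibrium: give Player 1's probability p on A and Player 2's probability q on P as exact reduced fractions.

P1 indiff ⇒ q·0+(1-q)·2 = q·4+(1-q)·0 ⇒ q(-4) = (1-q)(-2) ⇒ q = 1/3
P2 indiff ⇒ p·3+(1-p)·6 = p·7+(1-p)·5 ⇒ p(-4) = (1-p)(-1) ⇒ p = 1/5

(p,q) = (1/5, 1/3)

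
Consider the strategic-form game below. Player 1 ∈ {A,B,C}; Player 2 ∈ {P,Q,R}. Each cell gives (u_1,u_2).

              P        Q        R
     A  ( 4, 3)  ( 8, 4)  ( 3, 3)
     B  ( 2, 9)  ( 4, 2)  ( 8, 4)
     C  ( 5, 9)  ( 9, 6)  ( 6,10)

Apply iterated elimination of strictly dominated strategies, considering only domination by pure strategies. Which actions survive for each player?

P1 drop A (C beats it: P:5>4 Q:9>8 R:6>3)
P2 drop Q (P beats it: B:9>2 C:9>6)
P1→{B,C} P2→{P,R}

Remaining: P1:{B,C} P2:{P,R}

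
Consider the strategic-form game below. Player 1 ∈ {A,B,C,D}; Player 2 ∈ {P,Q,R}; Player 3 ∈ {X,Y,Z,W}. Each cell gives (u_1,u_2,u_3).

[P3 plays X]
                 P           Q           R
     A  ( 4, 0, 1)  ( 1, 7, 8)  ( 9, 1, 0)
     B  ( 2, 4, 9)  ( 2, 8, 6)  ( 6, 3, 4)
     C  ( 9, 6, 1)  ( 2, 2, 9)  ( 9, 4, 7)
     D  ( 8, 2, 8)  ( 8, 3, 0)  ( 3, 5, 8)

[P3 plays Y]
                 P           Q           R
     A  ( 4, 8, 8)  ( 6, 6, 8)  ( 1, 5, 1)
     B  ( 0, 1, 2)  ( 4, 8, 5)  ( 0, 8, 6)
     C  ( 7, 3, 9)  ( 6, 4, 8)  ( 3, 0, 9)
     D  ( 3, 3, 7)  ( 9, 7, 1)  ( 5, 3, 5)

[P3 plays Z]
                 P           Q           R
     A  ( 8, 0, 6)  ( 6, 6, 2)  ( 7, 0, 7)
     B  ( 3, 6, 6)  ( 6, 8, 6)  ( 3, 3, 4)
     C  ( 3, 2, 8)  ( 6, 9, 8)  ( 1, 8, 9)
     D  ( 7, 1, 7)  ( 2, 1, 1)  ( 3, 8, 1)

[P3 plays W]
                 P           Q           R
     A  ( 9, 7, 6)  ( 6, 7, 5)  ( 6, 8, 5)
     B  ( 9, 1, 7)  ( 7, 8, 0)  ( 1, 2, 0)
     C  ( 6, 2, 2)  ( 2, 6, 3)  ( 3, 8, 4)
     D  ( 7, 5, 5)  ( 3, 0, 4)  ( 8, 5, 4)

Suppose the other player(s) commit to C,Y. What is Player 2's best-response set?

BR_2 = {Q}

u_2(P vs C,Y) = 3
u_2(Q vs C,Y) = 4
u_2(R vs C,Y) = 0
max payoff 4 at {Q}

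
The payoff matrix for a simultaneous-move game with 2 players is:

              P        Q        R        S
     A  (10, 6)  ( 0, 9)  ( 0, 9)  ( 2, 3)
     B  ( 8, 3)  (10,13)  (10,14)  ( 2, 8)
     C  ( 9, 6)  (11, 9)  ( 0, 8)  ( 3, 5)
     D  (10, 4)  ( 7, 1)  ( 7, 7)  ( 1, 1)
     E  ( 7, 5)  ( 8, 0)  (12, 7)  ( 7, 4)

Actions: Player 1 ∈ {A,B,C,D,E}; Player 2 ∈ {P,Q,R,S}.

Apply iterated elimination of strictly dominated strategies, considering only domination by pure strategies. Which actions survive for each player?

P2 drop P (R beats it: A:9>6 B:14>3 C:8>6 D:7>4 E:7>5)
P1 drop A (E beats it: Q:8>0 R:12>0 S:7>2)
P1 drop D (B beats it: Q:10>7 R:10>7 S:2>1)
P2 drop S (R beats it: B:14>8 C:8>5 E:7>4)
P1→{B,C,E} P2→{Q,R}

Remaining: P1:{B,C,E} P2:{Q,R}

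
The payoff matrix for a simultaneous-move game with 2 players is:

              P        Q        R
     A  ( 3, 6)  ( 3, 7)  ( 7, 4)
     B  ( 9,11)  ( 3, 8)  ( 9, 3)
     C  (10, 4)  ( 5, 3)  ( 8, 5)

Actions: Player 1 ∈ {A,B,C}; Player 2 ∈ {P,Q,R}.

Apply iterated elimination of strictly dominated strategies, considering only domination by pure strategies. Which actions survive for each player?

Remaining: P1:{B,C} P2:{P,R}

P1 drop A (C beats it: P:10>3 Q:5>3 R:8>7)
P2 drop Q (P beats it: B:11>8 C:4>3)
P1→{B,C} P2→{P,R}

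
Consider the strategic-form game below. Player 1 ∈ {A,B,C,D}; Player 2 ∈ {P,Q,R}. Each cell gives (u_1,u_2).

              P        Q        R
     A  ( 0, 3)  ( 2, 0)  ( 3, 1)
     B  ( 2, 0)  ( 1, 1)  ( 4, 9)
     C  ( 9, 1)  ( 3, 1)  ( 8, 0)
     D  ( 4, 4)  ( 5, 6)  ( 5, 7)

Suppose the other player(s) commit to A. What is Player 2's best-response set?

BR_2 = {P}

u_2(P vs A) = 3
u_2(Q vs A) = 0
u_2(R vs A) = 1
max payoff 3 at {P}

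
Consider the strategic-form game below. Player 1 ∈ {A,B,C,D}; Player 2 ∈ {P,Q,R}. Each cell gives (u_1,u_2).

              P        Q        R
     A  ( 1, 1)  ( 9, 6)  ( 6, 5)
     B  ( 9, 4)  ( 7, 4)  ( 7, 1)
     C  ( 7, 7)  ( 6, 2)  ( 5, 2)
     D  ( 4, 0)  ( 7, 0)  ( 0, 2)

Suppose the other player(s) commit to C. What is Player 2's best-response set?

u_2(P vs C) = 7
u_2(Q vs C) = 2
u_2(R vs C) = 2
max payoff 7 at {P}

argmax u_2 = {P}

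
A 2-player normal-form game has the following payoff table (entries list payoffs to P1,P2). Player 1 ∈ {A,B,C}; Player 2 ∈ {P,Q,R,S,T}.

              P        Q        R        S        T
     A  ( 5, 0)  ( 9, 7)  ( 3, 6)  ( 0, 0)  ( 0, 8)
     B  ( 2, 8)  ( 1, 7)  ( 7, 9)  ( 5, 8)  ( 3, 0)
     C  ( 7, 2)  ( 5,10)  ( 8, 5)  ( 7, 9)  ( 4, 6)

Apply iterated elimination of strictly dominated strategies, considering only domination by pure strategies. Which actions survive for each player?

IESDS → P1:{A,C} P2:{Q,T}

P1 drop B (C beats it: P:7>2 Q:5>1 R:8>7 S:7>5 T:4>3)
P2 drop P (Q beats it: A:7>0 C:10>2)
P2 drop R (Q beats it: A:7>6 C:10>5)
P2 drop S (Q beats it: A:7>0 C:10>9)
P1→{A,C} P2→{Q,T}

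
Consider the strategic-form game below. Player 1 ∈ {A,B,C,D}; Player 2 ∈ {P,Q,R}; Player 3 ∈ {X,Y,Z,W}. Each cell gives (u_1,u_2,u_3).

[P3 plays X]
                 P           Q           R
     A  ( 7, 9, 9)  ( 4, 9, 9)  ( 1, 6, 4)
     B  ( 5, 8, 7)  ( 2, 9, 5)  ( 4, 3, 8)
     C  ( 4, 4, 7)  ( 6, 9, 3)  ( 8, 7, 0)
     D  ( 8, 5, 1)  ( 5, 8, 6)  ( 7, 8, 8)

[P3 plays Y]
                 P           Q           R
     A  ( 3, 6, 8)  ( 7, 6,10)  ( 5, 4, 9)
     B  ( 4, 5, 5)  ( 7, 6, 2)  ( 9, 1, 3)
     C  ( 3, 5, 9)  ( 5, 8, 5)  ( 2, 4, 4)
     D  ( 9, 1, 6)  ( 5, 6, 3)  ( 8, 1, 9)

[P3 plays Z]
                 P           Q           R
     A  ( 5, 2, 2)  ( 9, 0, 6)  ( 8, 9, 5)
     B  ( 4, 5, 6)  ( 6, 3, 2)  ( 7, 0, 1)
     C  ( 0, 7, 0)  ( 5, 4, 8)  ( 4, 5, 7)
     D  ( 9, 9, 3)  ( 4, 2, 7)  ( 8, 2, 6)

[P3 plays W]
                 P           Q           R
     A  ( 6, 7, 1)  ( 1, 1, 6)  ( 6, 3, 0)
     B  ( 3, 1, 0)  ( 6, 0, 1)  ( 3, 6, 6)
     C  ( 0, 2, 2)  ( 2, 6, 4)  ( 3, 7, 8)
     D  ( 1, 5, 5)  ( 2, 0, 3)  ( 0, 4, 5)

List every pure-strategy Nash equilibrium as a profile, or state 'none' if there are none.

(A,P,X): not NE [P1→D gives 8>7]
(A,P,Y): not NE [P1→D gives 9>3; P3→X gives 9>8]
(A,P,Z): not NE [P1→D gives 9>5; P2→R gives 9>2; P3→X gives 9>2]
(A,P,W): not NE [P3→X gives 9>1]
(A,Q,X): not NE [P1→C gives 6>4; P3→Y gives 10>9]
(A,Q,Y): NE
(A,Q,Z): not NE [P2→R gives 9>0; P3→Y gives 10>6]
(A,Q,W): not NE [P1→B gives 6>1; P2→P gives 7>1; P3→Y gives 10>6]
(A,R,X): not NE [P1→C gives 8>1; P2→Q gives 9>6; P3→Y gives 9>4]
(A,R,Y): not NE [P1→B gives 9>5; P2→Q gives 6>4]
(A,R,Z): not NE [P3→Y gives 9>5]
(A,R,W): not NE [P2→P gives 7>3; P3→Y gives 9>0]
(B,P,X): not NE [P1→D gives 8>5; P2→Q gives 9>8]
(B,P,Y): not NE [P1→D gives 9>4; P2→Q gives 6>5; P3→X gives 7>5]
(B,P,Z): not NE [P1→D gives 9>4; P3→X gives 7>6]
(B,P,W): not NE [P1→A gives 6>3; P2→R gives 6>1; P3→X gives 7>0]
(B,Q,X): not NE [P1→C gives 6>2]
(B,Q,Y): not NE [P3→X gives 5>2]
(B,Q,Z): not NE [P1→A gives 9>6; P2→P gives 5>3; P3→X gives 5>2]
(B,Q,W): not NE [P2→R gives 6>0; P3→X gives 5>1]
(B,R,X): not NE [P1→C gives 8>4; P2→Q gives 9>3]
(B,R,Y): not NE [P2→Q gives 6>1; P3→X gives 8>3]
(B,R,Z): not NE [P1→D gives 8>7; P2→P gives 5>0; P3→X gives 8>1]
(B,R,W): not NE [P1→A gives 6>3; P3→X gives 8>6]
(C,P,X): not NE [P1→D gives 8>4; P2→Q gives 9>4; P3→Y gives 9>7]
(C,P,Y): not NE [P1→D gives 9>3; P2→Q gives 8>5]
(C,P,Z): not NE [P1→D gives 9>0; P3→Y gives 9>0]
(C,P,W): not NE [P1→A gives 6>0; P2→R gives 7>2; P3→Y gives 9>2]
(C,Q,X): not NE [P3→Z gives 8>3]
(C,Q,Y): not NE [P1→B gives 7>5; P3→Z gives 8>5]
(C,Q,Z): not NE [P1→A gives 9>5; P2→P gives 7>4]
(C,Q,W): not NE [P1→B gives 6>2; P2→R gives 7>6; P3→Z gives 8>4]
(C,R,X): not NE [P2→Q gives 9>7; P3→W gives 8>0]
(C,R,Y): not NE [P1→B gives 9>2; P2→Q gives 8>4; P3→W gives 8>4]
(C,R,Z): not NE [P1→D gives 8>4; P2→P gives 7>5; P3→W gives 8>7]
(C,R,W): not NE [P1→A gives 6>3]
(D,P,X): not NE [P2→R gives 8>5; P3→Y gives 6>1]
(D,P,Y): not NE [P2→Q gives 6>1]
(D,P,Z): not NE [P3→Y gives 6>3]
(D,P,W): not NE [P1→A gives 6>1; P3→Y gives 6>5]
(D,Q,X): not NE [P1→C gives 6>5; P3→Z gives 7>6]
(D,Q,Y): not NE [P1→B gives 7>5; P3→Z gives 7>3]
(D,Q,Z): not NE [P1→A gives 9>4; P2→P gives 9>2]
(D,Q,W): not NE [P1→B gives 6>2; P2→P gives 5>0; P3→Z gives 7>3]
(D,R,X): not NE [P1→C gives 8>7; P3→Y gives 9>8]
(D,R,Y): not NE [P1→B gives 9>8; P2→Q gives 6>1]
(D,R,Z): not NE [P2→P gives 9>2; P3→Y gives 9>6]
(D,R,W): not NE [P1→A gives 6>0; P2→P gives 5>4; P3→Y gives 9>5]

PSNE = {(A,Q,Y)}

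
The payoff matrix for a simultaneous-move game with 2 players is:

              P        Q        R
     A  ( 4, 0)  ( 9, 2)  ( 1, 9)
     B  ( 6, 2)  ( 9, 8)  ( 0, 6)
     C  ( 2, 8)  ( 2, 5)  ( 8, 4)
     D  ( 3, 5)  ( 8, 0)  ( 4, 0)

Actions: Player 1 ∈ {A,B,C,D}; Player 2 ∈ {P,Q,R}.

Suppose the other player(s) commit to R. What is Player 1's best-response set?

u_1(A vs R) = 1
u_1(B vs R) = 0
u_1(C vs R) = 8
u_1(D vs R) = 4
max payoff 8 at {C}

argmax u_1 = {C}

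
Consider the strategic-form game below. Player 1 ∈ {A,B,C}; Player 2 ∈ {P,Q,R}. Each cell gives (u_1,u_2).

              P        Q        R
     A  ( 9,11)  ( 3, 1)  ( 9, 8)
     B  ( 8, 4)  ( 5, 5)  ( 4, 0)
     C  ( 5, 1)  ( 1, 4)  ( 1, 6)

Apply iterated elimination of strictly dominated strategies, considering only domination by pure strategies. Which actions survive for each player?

Remaining: P1:{A,B} P2:{P,Q}

P1 drop C (A beats it: P:9>5 Q:3>1 R:9>1)
P2 drop R (P beats it: A:11>8 B:4>0)
P1→{A,B} P2→{P,Q}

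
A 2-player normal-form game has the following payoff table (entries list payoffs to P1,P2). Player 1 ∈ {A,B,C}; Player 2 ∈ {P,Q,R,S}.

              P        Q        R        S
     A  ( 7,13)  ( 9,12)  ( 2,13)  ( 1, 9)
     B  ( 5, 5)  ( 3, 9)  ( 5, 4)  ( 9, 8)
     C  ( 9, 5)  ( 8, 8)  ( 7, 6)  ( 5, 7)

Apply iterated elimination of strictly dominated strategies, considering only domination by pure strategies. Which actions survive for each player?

IESDS → P1:{A,C} P2:{P,Q,R}

P2 drop S (Q beats it: A:12>9 B:9>8 C:8>7)
P1 drop B (C beats it: P:9>5 Q:8>3 R:7>5)
P1→{A,C} P2→{P,Q,R}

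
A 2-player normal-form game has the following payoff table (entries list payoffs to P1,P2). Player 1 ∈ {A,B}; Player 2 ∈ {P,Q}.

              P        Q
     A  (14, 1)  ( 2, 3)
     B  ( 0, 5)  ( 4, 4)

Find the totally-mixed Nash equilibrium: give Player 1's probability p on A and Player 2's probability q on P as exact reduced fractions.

P1 indiff ⇒ q·14+(1-q)·2 = q·0+(1-q)·4 ⇒ q(14) = (1-q)(2) ⇒ q = 1/8
P2 indiff ⇒ p·1+(1-p)·5 = p·3+(1-p)·4 ⇒ p(-2) = (1-p)(-1) ⇒ p = 1/3

(p,q) = (1/3, 1/8)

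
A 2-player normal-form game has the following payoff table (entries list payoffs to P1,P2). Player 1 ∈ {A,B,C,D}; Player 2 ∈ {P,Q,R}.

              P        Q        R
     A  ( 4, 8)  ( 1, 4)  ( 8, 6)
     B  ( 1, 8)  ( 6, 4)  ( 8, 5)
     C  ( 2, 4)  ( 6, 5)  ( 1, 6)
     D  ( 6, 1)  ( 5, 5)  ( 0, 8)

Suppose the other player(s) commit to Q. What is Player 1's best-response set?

u_1(A vs Q) = 1
u_1(B vs Q) = 6
u_1(C vs Q) = 6
u_1(D vs Q) = 5
max payoff 6 at {B,C}

P1 best: {B,C}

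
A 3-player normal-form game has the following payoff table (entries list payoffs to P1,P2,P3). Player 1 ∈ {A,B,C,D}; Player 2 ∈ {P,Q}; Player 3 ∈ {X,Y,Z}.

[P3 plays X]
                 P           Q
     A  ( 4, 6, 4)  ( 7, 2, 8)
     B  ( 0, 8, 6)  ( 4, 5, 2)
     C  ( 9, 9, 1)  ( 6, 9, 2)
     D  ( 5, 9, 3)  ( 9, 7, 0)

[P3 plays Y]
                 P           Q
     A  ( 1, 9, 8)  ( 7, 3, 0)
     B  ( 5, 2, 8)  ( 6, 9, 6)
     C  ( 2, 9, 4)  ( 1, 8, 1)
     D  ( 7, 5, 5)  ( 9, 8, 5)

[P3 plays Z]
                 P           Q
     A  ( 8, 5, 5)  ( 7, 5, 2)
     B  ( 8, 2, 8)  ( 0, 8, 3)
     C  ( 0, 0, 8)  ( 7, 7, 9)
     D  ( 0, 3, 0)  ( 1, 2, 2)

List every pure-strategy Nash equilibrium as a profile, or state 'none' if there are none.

(A,P,X): not NE [P1→C gives 9>4; P3→Y gives 8>4]
(A,P,Y): not NE [P1→D gives 7>1]
(A,P,Z): not NE [P3→Y gives 8>5]
(A,Q,X): not NE [P1→D gives 9>7; P2→P gives 6>2]
(A,Q,Y): not NE [P1→D gives 9>7; P2→P gives 9>3; P3→X gives 8>0]
(A,Q,Z): not NE [P3→X gives 8>2]
(B,P,X): not NE [P1→C gives 9>0; P3→Z gives 8>6]
(B,P,Y): not NE [P1→D gives 7>5; P2→Q gives 9>2]
(B,P,Z): not NE [P2→Q gives 8>2]
(B,Q,X): not NE [P1→D gives 9>4; P2→P gives 8>5; P3→Y gives 6>2]
(B,Q,Y): not NE [P1→D gives 9>6]
(B,Q,Z): not NE [P1→C gives 7>0; P3→Y gives 6>3]
(C,P,X): not NE [P3→Z gives 8>1]
(C,P,Y): not NE [P1→D gives 7>2; P3→Z gives 8>4]
(C,P,Z): not NE [P1→B gives 8>0; P2→Q gives 7>0]
(C,Q,X): not NE [P1→D gives 9>6; P3→Z gives 9>2]
(C,Q,Y): not NE [P1→D gives 9>1; P2→P gives 9>8; P3→Z gives 9>1]
(C,Q,Z): NE
(D,P,X): not NE [P1→C gives 9>5; P3→Y gives 5>3]
(D,P,Y): not NE [P2→Q gives 8>5]
(D,P,Z): not NE [P1→B gives 8>0; P3→Y gives 5>0]
(D,Q,X): not NE [P2→P gives 9>7; P3→Y gives 5>0]
(D,Q,Y): NE
(D,Q,Z): not NE [P1→C gives 7>1; P2→P gives 3>2; P3→Y gives 5>2]

PSNE = {(C,Q,Z), (D,Q,Y)}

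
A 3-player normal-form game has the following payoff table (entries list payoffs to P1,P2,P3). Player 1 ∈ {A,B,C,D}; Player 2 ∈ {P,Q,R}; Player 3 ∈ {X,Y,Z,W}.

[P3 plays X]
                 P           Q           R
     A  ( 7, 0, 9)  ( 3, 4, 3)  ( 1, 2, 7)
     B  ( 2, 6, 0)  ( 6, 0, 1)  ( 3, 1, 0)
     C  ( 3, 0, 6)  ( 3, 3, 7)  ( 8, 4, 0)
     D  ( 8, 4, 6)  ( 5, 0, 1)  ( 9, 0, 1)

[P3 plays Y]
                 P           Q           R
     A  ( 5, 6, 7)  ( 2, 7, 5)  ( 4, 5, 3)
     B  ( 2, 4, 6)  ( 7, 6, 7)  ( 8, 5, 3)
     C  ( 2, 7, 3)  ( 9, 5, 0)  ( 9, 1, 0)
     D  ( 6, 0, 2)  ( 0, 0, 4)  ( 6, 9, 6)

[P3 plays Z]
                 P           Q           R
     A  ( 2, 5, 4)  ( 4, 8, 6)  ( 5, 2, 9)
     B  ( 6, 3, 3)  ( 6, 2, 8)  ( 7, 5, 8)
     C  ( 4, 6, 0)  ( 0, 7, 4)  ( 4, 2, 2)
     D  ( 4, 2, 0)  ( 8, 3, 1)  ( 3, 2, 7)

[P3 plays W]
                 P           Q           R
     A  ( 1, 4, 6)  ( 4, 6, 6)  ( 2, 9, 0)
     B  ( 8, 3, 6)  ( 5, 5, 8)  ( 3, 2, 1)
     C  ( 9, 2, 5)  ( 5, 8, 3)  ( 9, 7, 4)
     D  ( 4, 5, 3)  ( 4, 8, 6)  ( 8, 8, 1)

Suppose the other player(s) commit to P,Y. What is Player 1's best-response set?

u_1(A vs P,Y) = 5
u_1(B vs P,Y) = 2
u_1(C vs P,Y) = 2
u_1(D vs P,Y) = 6
max payoff 6 at {D}

argmax u_1 = {D}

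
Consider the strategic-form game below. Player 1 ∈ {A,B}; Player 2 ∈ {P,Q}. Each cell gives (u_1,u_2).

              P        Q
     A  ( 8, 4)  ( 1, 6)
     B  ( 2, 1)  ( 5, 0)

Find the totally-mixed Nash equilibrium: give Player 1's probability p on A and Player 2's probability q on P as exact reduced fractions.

p=1/3, q=2/5

P1 indiff ⇒ q·8+(1-q)·1 = q·2+(1-q)·5 ⇒ q(6) = (1-q)(4) ⇒ q = 2/5
P2 indiff ⇒ p·4+(1-p)·1 = p·6+(1-p)·0 ⇒ p(-2) = (1-p)(-1) ⇒ p = 1/3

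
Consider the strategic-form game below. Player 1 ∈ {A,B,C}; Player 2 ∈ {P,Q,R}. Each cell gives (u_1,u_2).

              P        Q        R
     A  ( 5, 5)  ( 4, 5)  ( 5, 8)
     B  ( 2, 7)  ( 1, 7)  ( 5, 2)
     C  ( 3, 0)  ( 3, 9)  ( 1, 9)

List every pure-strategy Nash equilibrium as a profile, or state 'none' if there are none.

(A,P): not NE [P2→R gives 8>5]
(A,Q): not NE [P2→R gives 8>5]
(A,R): NE
(B,P): not NE [P1→A gives 5>2]
(B,Q): not NE [P1→A gives 4>1]
(B,R): not NE [P2→Q gives 7>2]
(C,P): not NE [P1→A gives 5>3; P2→R gives 9>0]
(C,Q): not NE [P1→A gives 4>3]
(C,R): not NE [P1→B gives 5>1]

NE set: (A,R)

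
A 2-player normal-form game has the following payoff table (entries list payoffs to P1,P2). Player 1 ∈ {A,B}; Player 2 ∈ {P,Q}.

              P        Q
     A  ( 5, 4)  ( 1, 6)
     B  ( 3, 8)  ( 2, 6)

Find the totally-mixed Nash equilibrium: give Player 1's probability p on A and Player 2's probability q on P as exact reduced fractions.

P1 indiff ⇒ q·5+(1-q)·1 = q·3+(1-q)·2 ⇒ q(2) = (1-q)(1) ⇒ q = 1/3
P2 indiff ⇒ p·4+(1-p)·8 = p·6+(1-p)·6 ⇒ p(-2) = (1-p)(-2) ⇒ p = 1/2

p=1/2, q=1/3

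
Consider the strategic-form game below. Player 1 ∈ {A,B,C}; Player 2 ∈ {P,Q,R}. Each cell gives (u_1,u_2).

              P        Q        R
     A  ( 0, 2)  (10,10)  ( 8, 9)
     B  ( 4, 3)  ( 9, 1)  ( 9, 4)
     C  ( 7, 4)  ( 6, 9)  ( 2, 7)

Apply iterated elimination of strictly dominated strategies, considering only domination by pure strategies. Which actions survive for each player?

Remaining: P1:{A,B} P2:{Q,R}

P2 drop P (R beats it: A:9>2 B:4>3 C:7>4)
P1 drop C (A beats it: Q:10>6 R:8>2)
P1→{A,B} P2→{Q,R}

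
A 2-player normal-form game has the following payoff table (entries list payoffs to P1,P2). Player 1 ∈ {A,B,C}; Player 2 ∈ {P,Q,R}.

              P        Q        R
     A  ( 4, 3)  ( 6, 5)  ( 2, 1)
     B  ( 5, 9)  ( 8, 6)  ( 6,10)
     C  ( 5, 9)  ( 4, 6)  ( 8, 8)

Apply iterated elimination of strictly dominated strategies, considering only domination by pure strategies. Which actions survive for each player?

Survivors P1:{B,C} P2:{P,R}

P1 drop A (B beats it: P:5>4 Q:8>6 R:6>2)
P2 drop Q (P beats it: B:9>6 C:9>6)
P1→{B,C} P2→{P,R}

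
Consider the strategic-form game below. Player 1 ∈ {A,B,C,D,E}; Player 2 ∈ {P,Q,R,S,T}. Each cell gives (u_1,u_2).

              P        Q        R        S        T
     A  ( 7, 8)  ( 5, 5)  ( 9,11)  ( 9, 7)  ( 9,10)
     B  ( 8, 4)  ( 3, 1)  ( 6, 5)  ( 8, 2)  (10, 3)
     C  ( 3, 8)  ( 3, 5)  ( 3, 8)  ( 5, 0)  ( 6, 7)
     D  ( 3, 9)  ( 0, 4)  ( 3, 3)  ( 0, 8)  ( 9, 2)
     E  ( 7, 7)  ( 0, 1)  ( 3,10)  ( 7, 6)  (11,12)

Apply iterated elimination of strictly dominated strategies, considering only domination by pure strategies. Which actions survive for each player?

Remaining: P1:{A,B,E} P2:{R,T}

P1 drop C (A beats it: P:7>3 Q:5>3 R:9>3 S:9>5 T:9>6)
P1 drop D (B beats it: P:8>3 Q:3>0 R:6>3 S:8>0 T:10>9)
P2 drop P (R beats it: A:11>8 B:5>4 E:10>7)
P2 drop Q (R beats it: A:11>5 B:5>1 E:10>1)
P2 drop S (R beats it: A:11>7 B:5>2 E:10>6)
P1→{A,B,E} P2→{R,T}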